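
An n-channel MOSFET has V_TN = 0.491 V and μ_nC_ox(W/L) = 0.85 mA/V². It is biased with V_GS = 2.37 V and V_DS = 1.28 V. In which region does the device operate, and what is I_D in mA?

V_ov = V_GS − V_TN = 2.37 − 0.491 = 1.88 V.
Since V_DS = 1.28 V < V_ov = 1.88 V, the device is in the triode region.
I_D = k_n [V_ov · V_DS − ½ V_DS²] = 0.85 × [1.88 × 1.28 − 0.5 × 1.28²] = 1.35 mA.

Triode; I_D = 1.35 mA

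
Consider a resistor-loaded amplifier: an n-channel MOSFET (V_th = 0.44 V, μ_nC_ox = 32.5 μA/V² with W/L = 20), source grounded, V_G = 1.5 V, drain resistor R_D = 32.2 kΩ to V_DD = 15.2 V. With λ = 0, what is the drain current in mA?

V_GS = V_G = 1.5 V, so V_ov = 1.5 − 0.44 = 1.06 V.
k_n = μ_nC_ox · (W/L) = 0.65 mA/V².
Assume saturation: I_D = ½ k_n V_ov² = 0.5 × 0.65 × 1.06² = 0.365 mA, giving V_DS = V_DD − I_D R_D = 15.2 − 0.365 × 32.2 = 3.44 V.
V_DS = 3.44 V ≥ V_ov = 1.06 V, confirming saturation.

I_D = 0.365 mA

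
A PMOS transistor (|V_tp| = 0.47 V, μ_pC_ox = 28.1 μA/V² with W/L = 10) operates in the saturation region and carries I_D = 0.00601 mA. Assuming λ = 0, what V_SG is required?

k_p = μ_pC_ox · (W/L) = 0.281 mA/V².
In saturation I_D = ½ k_p (V_SG − |V_tp|)², so V_SG − |V_tp| = √(2 I_D / k_p) = √(2 × 0.00601 / 0.281) = 0.207 V.
V_SG = 0.47 + 0.207 = 0.677 V.

V_SG = 0.677 V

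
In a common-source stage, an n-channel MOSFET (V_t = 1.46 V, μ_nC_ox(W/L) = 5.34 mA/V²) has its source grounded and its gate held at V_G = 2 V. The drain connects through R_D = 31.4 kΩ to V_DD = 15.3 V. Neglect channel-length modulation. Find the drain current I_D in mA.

V_GS = V_G = 2 V, so V_ov = 2 − 1.46 = 0.54 V.
Assume saturation: I_D = ½ k_n V_ov² = 0.5 × 5.34 × 0.54² = 0.779 mA, giving V_DS = V_DD − I_D R_D = 15.3 − 0.779 × 31.4 = -9.15 V.
But -9.15 V < V_ov = 0.54 V, so the device is actually in triode.
In triode I_D = k_n[V_ov V_DS − ½ V_DS²] and I_D = (V_DD − V_DS)/R_D. Equating: 83.8 V_DS² − 91.55 V_DS + 15.3 = 0, giving V_DS = 0.206 V (the root below V_ov).
I_D = (15.3 − 0.206) / 31.4 = 0.481 mA.

I_D = 0.481 mA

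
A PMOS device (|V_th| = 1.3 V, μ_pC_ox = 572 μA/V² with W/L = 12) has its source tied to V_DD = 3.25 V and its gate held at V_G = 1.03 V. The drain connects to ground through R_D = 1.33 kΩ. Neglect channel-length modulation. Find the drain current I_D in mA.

V_SG = V_DD − V_G = 3.25 − 1.03 = 2.22 V, so V_ov = 2.22 − 1.3 = 0.92 V.
k_p = μ_pC_ox · (W/L) = 6.864 mA/V².
Assume saturation: I_D = ½ k_p V_ov² = 0.5 × 6.864 × 0.92² = 2.9 mA, giving V_SD = V_DD − I_D R_D = 3.25 − 2.9 × 1.33 = -0.613 V.
But -0.613 V < V_ov = 0.92 V, so the device is actually in triode.
In triode I_D = k_p[V_ov V_SD − ½ V_SD²] and I_D = (V_DD − V_SD)/R_D. Equating: 4.56 V_SD² − 9.399 V_SD + 3.25 = 0, giving V_SD = 0.44 V (the root below V_ov).
I_D = (3.25 − 0.44) / 1.33 = 2.11 mA.

I_D = 2.11 mA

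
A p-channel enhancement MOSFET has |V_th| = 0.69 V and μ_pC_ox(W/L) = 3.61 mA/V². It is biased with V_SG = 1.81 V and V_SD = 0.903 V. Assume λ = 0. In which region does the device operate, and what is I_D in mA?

V_ov = V_SG − |V_th| = 1.81 − 0.69 = 1.12 V.
Since V_SD = 0.903 V < V_ov = 1.12 V, the device is in the triode region.
I_D = k_p [V_ov · V_SD − ½ V_SD²] = 3.61 × [1.12 × 0.903 − 0.5 × 0.903²] = 2.18 mA.

Triode; I_D = 2.18 mA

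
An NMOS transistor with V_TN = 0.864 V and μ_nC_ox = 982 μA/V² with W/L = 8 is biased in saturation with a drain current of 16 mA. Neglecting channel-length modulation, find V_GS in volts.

V_GS = 2.88 V

k_n = μ_nC_ox · (W/L) = 7.856 mA/V².
In saturation I_D = ½ k_n (V_GS − V_TN)², so V_GS − V_TN = √(2 I_D / k_n) = √(2 × 16 / 7.856) = 2.02 V.
V_GS = 0.864 + 2.02 = 2.88 V.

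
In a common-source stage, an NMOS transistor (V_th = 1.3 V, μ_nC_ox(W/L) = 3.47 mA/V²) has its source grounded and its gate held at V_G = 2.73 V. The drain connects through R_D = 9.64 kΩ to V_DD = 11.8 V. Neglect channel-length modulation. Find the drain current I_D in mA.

I_D = 1.20 mA

V_GS = V_G = 2.73 V, so V_ov = 2.73 − 1.3 = 1.43 V.
Assume saturation: I_D = ½ k_n V_ov² = 0.5 × 3.47 × 1.43² = 3.55 mA, giving V_DS = V_DD − I_D R_D = 11.8 − 3.55 × 9.64 = -22.4 V.
But -22.4 V < V_ov = 1.43 V, so the device is actually in triode.
In triode I_D = k_n[V_ov V_DS − ½ V_DS²] and I_D = (V_DD − V_DS)/R_D. Equating: 16.7 V_DS² − 48.83 V_DS + 11.8 = 0, giving V_DS = 0.266 V (the root below V_ov).
I_D = (11.8 − 0.266) / 9.64 = 1.2 mA.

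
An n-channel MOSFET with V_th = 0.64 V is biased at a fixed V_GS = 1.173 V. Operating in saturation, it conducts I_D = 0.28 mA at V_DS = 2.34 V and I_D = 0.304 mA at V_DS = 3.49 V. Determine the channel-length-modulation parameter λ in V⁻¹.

λ = 0.0903 V⁻¹

With V_GS fixed, I_D ∝ (1 + λ V_DS) in saturation, so I_D2/I_D1 = (1 + λ V_DS2)/(1 + λ V_DS1).
0.304/0.28 = 1.086 = (1 + 3.49 λ)/(1 + 2.34 λ).
Solving: λ (I_D1 V_DS2 − I_D2 V_DS1) = I_D2 − I_D1, so λ = (0.304 − 0.28) / (0.28 × 3.49 − 0.304 × 2.34) = 0.024 / 0.266 = 0.0903 V⁻¹.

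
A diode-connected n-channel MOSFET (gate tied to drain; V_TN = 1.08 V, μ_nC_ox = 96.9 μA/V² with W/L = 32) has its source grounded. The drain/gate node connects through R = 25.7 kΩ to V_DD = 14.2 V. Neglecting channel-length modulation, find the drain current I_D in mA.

I_D = 0.489 mA

With gate tied to drain, V_GS = V_DS ≥ V_GS − V_TN, so the device is in saturation.
k_n = μ_nC_ox · (W/L) = 3.101 mA/V².
KCL at the drain: ½ k_n (V_GS − V_TN)² = (V_DD − V_GS)/R.
Let x = V_GS − 1.08. Then 39.8 x² + x − 13.12 = 0, giving x = 0.561 V (positive root), so V_GS = 1.64 V.
I_D = (V_DD − V_GS)/R = (14.2 − 1.64) / 25.7 = 0.489 mA.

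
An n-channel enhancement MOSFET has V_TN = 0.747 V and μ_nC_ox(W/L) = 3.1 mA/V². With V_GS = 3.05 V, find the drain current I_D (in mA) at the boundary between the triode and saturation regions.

At the boundary V_DS = V_ov = V_GS − V_TN = 3.05 − 0.747 = 2.3 V.
I_D = ½ k_n V_ov² = 0.5 × 3.1 × 2.3² = 8.22 mA.

I_D = 8.22 mA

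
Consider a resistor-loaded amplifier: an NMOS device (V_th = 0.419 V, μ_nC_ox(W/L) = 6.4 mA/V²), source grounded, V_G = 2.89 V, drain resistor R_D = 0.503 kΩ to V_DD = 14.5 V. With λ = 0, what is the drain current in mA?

I_D = 19.5 mA

V_GS = V_G = 2.89 V, so V_ov = 2.89 − 0.419 = 2.47 V.
Assume saturation: I_D = ½ k_n V_ov² = 0.5 × 6.4 × 2.47² = 19.5 mA, giving V_DS = V_DD − I_D R_D = 14.5 − 19.5 × 0.503 = 4.67 V.
V_DS = 4.67 V ≥ V_ov = 2.47 V, confirming saturation.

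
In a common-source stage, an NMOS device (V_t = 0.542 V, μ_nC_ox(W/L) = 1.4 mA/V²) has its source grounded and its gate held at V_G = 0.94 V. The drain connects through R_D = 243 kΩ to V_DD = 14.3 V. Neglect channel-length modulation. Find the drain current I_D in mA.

V_GS = V_G = 0.94 V, so V_ov = 0.94 − 0.542 = 0.398 V.
Assume saturation: I_D = ½ k_n V_ov² = 0.5 × 1.4 × 0.398² = 0.111 mA, giving V_DS = V_DD − I_D R_D = 14.3 − 0.111 × 243 = -12.6 V.
But -12.6 V < V_ov = 0.398 V, so the device is actually in triode.
In triode I_D = k_n[V_ov V_DS − ½ V_DS²] and I_D = (V_DD − V_DS)/R_D. Equating: 170 V_DS² − 136.4 V_DS + 14.3 = 0, giving V_DS = 0.124 V (the root below V_ov).
I_D = (14.3 − 0.124) / 243 = 0.0583 mA.

I_D = 0.0583 mA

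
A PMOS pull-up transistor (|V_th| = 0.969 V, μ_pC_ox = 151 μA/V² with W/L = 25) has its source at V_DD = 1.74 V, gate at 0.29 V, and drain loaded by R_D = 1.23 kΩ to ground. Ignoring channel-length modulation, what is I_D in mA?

I_D = 0.437 mA

V_SG = V_DD − V_G = 1.74 − 0.29 = 1.45 V, so V_ov = 1.45 − 0.969 = 0.481 V.
k_p = μ_pC_ox · (W/L) = 3.775 mA/V².
Assume saturation: I_D = ½ k_p V_ov² = 0.5 × 3.775 × 0.481² = 0.437 mA, giving V_SD = V_DD − I_D R_D = 1.74 − 0.437 × 1.23 = 1.2 V.
V_SD = 1.2 V ≥ V_ov = 0.481 V, confirming saturation.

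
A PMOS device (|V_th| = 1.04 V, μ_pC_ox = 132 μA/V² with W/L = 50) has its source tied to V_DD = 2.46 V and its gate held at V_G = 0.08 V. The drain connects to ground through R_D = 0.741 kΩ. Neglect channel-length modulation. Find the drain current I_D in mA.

I_D = 2.82 mA

V_SG = V_DD − V_G = 2.46 − 0.08 = 2.38 V, so V_ov = 2.38 − 1.04 = 1.34 V.
k_p = μ_pC_ox · (W/L) = 6.6 mA/V².
Assume saturation: I_D = ½ k_p V_ov² = 0.5 × 6.6 × 1.34² = 5.93 mA, giving V_SD = V_DD − I_D R_D = 2.46 − 5.93 × 0.741 = -1.93 V.
But -1.93 V < V_ov = 1.34 V, so the device is actually in triode.
In triode I_D = k_p[V_ov V_SD − ½ V_SD²] and I_D = (V_DD − V_SD)/R_D. Equating: 2.45 V_SD² − 7.553 V_SD + 2.46 = 0, giving V_SD = 0.37 V (the root below V_ov).
I_D = (2.46 − 0.37) / 0.741 = 2.82 mA.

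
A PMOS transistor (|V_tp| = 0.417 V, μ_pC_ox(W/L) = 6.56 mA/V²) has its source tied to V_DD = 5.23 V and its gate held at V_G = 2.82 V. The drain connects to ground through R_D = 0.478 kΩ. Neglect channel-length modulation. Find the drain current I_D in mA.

I_D = 9.07 mA

V_SG = V_DD − V_G = 5.23 − 2.82 = 2.41 V, so V_ov = 2.41 − 0.417 = 1.99 V.
Assume saturation: I_D = ½ k_p V_ov² = 0.5 × 6.56 × 1.99² = 13 mA, giving V_SD = V_DD − I_D R_D = 5.23 − 13 × 0.478 = -0.998 V.
But -0.998 V < V_ov = 1.99 V, so the device is actually in triode.
In triode I_D = k_p[V_ov V_SD − ½ V_SD²] and I_D = (V_DD − V_SD)/R_D. Equating: 1.57 V_SD² − 7.249 V_SD + 5.23 = 0, giving V_SD = 0.894 V (the root below V_ov).
I_D = (5.23 − 0.894) / 0.478 = 9.07 mA.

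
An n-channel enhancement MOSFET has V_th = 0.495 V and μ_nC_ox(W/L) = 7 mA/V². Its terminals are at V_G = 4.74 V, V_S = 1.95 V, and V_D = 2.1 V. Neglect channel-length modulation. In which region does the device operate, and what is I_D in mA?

V_GS = V_G − V_S = 4.74 − 1.95 = 2.79 V; V_DS = V_D − V_S = 2.1 − 1.95 = 0.15 V.
V_ov = V_GS − V_th = 2.79 − 0.495 = 2.29 V.
Since V_DS = 0.15 V < V_ov = 2.29 V, the device is in the triode region.
I_D = k_n [V_ov · V_DS − ½ V_DS²] = 7 × [2.29 × 0.15 − 0.5 × 0.15²] = 2.33 mA.

Triode; I_D = 2.33 mA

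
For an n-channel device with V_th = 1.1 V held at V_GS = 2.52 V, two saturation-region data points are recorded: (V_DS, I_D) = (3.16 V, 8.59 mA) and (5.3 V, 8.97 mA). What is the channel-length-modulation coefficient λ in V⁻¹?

λ = 0.0221 V⁻¹

With V_GS fixed, I_D ∝ (1 + λ V_DS) in saturation, so I_D2/I_D1 = (1 + λ V_DS2)/(1 + λ V_DS1).
8.97/8.59 = 1.044 = (1 + 5.3 λ)/(1 + 3.16 λ).
Solving: λ (I_D1 V_DS2 − I_D2 V_DS1) = I_D2 − I_D1, so λ = (8.97 − 8.59) / (8.59 × 5.3 − 8.97 × 3.16) = 0.38 / 17.2 = 0.0221 V⁻¹.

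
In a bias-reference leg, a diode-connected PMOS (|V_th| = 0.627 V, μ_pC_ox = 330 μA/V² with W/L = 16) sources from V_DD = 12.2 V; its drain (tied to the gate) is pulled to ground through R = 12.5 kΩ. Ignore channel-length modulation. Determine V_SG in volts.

V_SG = 1.20 V

With gate tied to drain, V_SG = V_SD ≥ V_SG − |V_th|, so the device is in saturation.
k_p = μ_pC_ox · (W/L) = 5.28 mA/V².
KCL at the drain: ½ k_p (V_SG − |V_th|)² = (V_DD − V_SG)/R.
Let x = V_SG − 0.627. Then 33 x² + x − 11.57 = 0, giving x = 0.577 V (positive root), so V_SG = 1.2 V.
I_D = (V_DD − V_SG)/R = (12.2 − 1.2) / 12.5 = 0.88 mA.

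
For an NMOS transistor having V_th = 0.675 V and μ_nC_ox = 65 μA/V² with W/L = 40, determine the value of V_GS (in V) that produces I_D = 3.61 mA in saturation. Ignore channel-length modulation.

V_GS = 2.34 V

k_n = μ_nC_ox · (W/L) = 2.6 mA/V².
In saturation I_D = ½ k_n (V_GS − V_th)², so V_GS − V_th = √(2 I_D / k_n) = √(2 × 3.61 / 2.6) = 1.67 V.
V_GS = 0.675 + 1.67 = 2.34 V.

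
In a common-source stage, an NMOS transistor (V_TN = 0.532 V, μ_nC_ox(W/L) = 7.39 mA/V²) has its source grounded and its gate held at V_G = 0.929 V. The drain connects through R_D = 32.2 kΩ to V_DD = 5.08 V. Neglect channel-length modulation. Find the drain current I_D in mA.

I_D = 0.156 mA

V_GS = V_G = 0.929 V, so V_ov = 0.929 − 0.532 = 0.397 V.
Assume saturation: I_D = ½ k_n V_ov² = 0.5 × 7.39 × 0.397² = 0.582 mA, giving V_DS = V_DD − I_D R_D = 5.08 − 0.582 × 32.2 = -13.7 V.
But -13.7 V < V_ov = 0.397 V, so the device is actually in triode.
In triode I_D = k_n[V_ov V_DS − ½ V_DS²] and I_D = (V_DD − V_DS)/R_D. Equating: 119 V_DS² − 95.47 V_DS + 5.08 = 0, giving V_DS = 0.0573 V (the root below V_ov).
I_D = (5.08 − 0.0573) / 32.2 = 0.156 mA.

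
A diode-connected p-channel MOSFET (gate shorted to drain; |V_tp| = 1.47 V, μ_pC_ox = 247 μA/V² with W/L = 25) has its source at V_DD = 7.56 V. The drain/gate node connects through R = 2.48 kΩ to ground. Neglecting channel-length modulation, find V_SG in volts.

With gate tied to drain, V_SG = V_SD ≥ V_SG − |V_tp|, so the device is in saturation.
k_p = μ_pC_ox · (W/L) = 6.175 mA/V².
KCL at the drain: ½ k_p (V_SG − |V_tp|)² = (V_DD − V_SG)/R.
Let x = V_SG − 1.47. Then 7.66 x² + x − 6.09 = 0, giving x = 0.829 V (positive root), so V_SG = 2.3 V.
I_D = (V_DD − V_SG)/R = (7.56 − 2.3) / 2.48 = 2.12 mA.

V_SG = 2.30 V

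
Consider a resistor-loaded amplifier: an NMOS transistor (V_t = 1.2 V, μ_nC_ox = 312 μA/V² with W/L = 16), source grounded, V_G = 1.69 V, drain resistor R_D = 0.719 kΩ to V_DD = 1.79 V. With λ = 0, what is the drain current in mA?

I_D = 0.599 mA

V_GS = V_G = 1.69 V, so V_ov = 1.69 − 1.2 = 0.49 V.
k_n = μ_nC_ox · (W/L) = 4.992 mA/V².
Assume saturation: I_D = ½ k_n V_ov² = 0.5 × 4.992 × 0.49² = 0.599 mA, giving V_DS = V_DD − I_D R_D = 1.79 − 0.599 × 0.719 = 1.36 V.
V_DS = 1.36 V ≥ V_ov = 0.49 V, confirming saturation.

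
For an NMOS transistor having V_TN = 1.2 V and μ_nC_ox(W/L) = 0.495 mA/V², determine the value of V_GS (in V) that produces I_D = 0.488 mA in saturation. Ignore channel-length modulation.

V_GS = 2.60 V

In saturation I_D = ½ k_n (V_GS − V_TN)², so V_GS − V_TN = √(2 I_D / k_n) = √(2 × 0.488 / 0.495) = 1.4 V.
V_GS = 1.2 + 1.4 = 2.6 V.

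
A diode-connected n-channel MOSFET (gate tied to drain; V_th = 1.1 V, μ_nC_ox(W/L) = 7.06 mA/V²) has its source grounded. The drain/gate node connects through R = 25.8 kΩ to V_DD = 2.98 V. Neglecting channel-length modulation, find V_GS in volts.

With gate tied to drain, V_GS = V_DS ≥ V_GS − V_th, so the device is in saturation.
KCL at the drain: ½ k_n (V_GS − V_th)² = (V_DD − V_GS)/R.
Let x = V_GS − 1.1. Then 91.1 x² + x − 1.88 = 0, giving x = 0.138 V (positive root), so V_GS = 1.24 V.
I_D = (V_DD − V_GS)/R = (2.98 − 1.24) / 25.8 = 0.0675 mA.

V_GS = 1.24 V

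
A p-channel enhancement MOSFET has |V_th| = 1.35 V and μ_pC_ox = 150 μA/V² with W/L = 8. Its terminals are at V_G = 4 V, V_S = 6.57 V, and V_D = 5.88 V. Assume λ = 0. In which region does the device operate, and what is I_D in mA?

Triode; I_D = 0.725 mA

V_SG = V_S − V_G = 6.57 − 4 = 2.57 V; V_SD = V_S − V_D = 6.57 − 5.88 = 0.69 V.
k_p = μ_pC_ox · (W/L) = 1.2 mA/V².
V_ov = V_SG − |V_th| = 2.57 − 1.35 = 1.22 V.
Since V_SD = 0.69 V < V_ov = 1.22 V, the device is in the triode region.
I_D = k_p [V_ov · V_SD − ½ V_SD²] = 1.2 × [1.22 × 0.69 − 0.5 × 0.69²] = 0.725 mA.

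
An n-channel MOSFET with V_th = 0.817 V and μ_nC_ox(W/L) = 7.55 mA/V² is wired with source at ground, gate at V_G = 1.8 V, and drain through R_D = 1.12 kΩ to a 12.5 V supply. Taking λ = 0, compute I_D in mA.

I_D = 3.65 mA

V_GS = V_G = 1.8 V, so V_ov = 1.8 − 0.817 = 0.983 V.
Assume saturation: I_D = ½ k_n V_ov² = 0.5 × 7.55 × 0.983² = 3.65 mA, giving V_DS = V_DD − I_D R_D = 12.5 − 3.65 × 1.12 = 8.41 V.
V_DS = 8.41 V ≥ V_ov = 0.983 V, confirming saturation.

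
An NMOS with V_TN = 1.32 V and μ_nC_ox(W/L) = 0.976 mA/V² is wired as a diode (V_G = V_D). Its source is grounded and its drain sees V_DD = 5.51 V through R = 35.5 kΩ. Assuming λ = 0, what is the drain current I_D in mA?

With gate tied to drain, V_GS = V_DS ≥ V_GS − V_TN, so the device is in saturation.
KCL at the drain: ½ k_n (V_GS − V_TN)² = (V_DD − V_GS)/R.
Let x = V_GS − 1.32. Then 17.3 x² + x − 4.19 = 0, giving x = 0.464 V (positive root), so V_GS = 1.78 V.
I_D = (V_DD − V_GS)/R = (5.51 − 1.78) / 35.5 = 0.105 mA.

I_D = 0.105 mA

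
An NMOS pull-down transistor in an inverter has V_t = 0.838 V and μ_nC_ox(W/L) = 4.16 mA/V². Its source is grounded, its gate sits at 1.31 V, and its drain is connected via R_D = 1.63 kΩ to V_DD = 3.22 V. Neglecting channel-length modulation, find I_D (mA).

V_GS = V_G = 1.31 V, so V_ov = 1.31 − 0.838 = 0.472 V.
Assume saturation: I_D = ½ k_n V_ov² = 0.5 × 4.16 × 0.472² = 0.463 mA, giving V_DS = V_DD − I_D R_D = 3.22 − 0.463 × 1.63 = 2.46 V.
V_DS = 2.46 V ≥ V_ov = 0.472 V, confirming saturation.

I_D = 0.463 mA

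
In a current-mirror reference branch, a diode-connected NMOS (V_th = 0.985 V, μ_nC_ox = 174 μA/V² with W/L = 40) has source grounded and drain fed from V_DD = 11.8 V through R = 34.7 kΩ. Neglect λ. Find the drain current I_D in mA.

I_D = 0.303 mA

With gate tied to drain, V_GS = V_DS ≥ V_GS − V_th, so the device is in saturation.
k_n = μ_nC_ox · (W/L) = 6.96 mA/V².
KCL at the drain: ½ k_n (V_GS − V_th)² = (V_DD − V_GS)/R.
Let x = V_GS − 0.985. Then 121 x² + x − 10.82 = 0, giving x = 0.295 V (positive root), so V_GS = 1.28 V.
I_D = (V_DD − V_GS)/R = (11.8 − 1.28) / 34.7 = 0.303 mA.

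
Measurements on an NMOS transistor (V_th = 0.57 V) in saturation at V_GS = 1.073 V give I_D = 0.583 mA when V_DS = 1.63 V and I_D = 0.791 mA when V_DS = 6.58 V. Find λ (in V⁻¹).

With V_GS fixed, I_D ∝ (1 + λ V_DS) in saturation, so I_D2/I_D1 = (1 + λ V_DS2)/(1 + λ V_DS1).
0.791/0.583 = 1.357 = (1 + 6.58 λ)/(1 + 1.63 λ).
Solving: λ (I_D1 V_DS2 − I_D2 V_DS1) = I_D2 − I_D1, so λ = (0.791 − 0.583) / (0.583 × 6.58 − 0.791 × 1.63) = 0.208 / 2.55 = 0.0817 V⁻¹.

λ = 0.0817 V⁻¹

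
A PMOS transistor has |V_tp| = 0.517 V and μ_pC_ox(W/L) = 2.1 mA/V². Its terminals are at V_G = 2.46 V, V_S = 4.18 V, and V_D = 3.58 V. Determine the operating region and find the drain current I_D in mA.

V_SG = V_S − V_G = 4.18 − 2.46 = 1.72 V; V_SD = V_S − V_D = 4.18 − 3.58 = 0.6 V.
V_ov = V_SG − |V_tp| = 1.72 − 0.517 = 1.2 V.
Since V_SD = 0.6 V < V_ov = 1.2 V, the device is in the triode region.
I_D = k_p [V_ov · V_SD − ½ V_SD²] = 2.1 × [1.2 × 0.6 − 0.5 × 0.6²] = 1.14 mA.

Triode; I_D = 1.14 mA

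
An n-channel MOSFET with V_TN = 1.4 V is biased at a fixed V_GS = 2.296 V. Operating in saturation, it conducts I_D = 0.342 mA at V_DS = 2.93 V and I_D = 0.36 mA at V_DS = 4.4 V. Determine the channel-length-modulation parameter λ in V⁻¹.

With V_GS fixed, I_D ∝ (1 + λ V_DS) in saturation, so I_D2/I_D1 = (1 + λ V_DS2)/(1 + λ V_DS1).
0.36/0.342 = 1.053 = (1 + 4.4 λ)/(1 + 2.93 λ).
Solving: λ (I_D1 V_DS2 − I_D2 V_DS1) = I_D2 − I_D1, so λ = (0.36 − 0.342) / (0.342 × 4.4 − 0.36 × 2.93) = 0.018 / 0.45 = 0.04 V⁻¹.

λ = 0.0400 V⁻¹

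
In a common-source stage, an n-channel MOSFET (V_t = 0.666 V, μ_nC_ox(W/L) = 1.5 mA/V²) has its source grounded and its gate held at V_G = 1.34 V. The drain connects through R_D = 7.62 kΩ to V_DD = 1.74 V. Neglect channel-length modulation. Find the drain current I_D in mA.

V_GS = V_G = 1.34 V, so V_ov = 1.34 − 0.666 = 0.674 V.
Assume saturation: I_D = ½ k_n V_ov² = 0.5 × 1.5 × 0.674² = 0.341 mA, giving V_DS = V_DD − I_D R_D = 1.74 − 0.341 × 7.62 = -0.856 V.
But -0.856 V < V_ov = 0.674 V, so the device is actually in triode.
In triode I_D = k_n[V_ov V_DS − ½ V_DS²] and I_D = (V_DD − V_DS)/R_D. Equating: 5.71 V_DS² − 8.704 V_DS + 1.74 = 0, giving V_DS = 0.237 V (the root below V_ov).
I_D = (1.74 − 0.237) / 7.62 = 0.197 mA.

I_D = 0.197 mA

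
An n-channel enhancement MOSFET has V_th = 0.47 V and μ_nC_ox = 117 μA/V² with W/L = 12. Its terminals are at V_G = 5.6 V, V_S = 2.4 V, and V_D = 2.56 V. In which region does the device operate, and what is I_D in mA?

Triode; I_D = 0.595 mA

V_GS = V_G − V_S = 5.6 − 2.4 = 3.2 V; V_DS = V_D − V_S = 2.56 − 2.4 = 0.16 V.
k_n = μ_nC_ox · (W/L) = 1.404 mA/V².
V_ov = V_GS − V_th = 3.2 − 0.47 = 2.73 V.
Since V_DS = 0.16 V < V_ov = 2.73 V, the device is in the triode region.
I_D = k_n [V_ov · V_DS − ½ V_DS²] = 1.404 × [2.73 × 0.16 − 0.5 × 0.16²] = 0.595 mA.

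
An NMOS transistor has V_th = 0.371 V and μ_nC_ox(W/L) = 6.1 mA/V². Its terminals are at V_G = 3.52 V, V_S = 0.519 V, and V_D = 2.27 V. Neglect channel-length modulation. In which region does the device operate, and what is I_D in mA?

Triode; I_D = 18.7 mA

V_GS = V_G − V_S = 3.52 − 0.519 = 3 V; V_DS = V_D − V_S = 2.27 − 0.519 = 1.75 V.
V_ov = V_GS − V_th = 3 − 0.371 = 2.63 V.
Since V_DS = 1.75 V < V_ov = 2.63 V, the device is in the triode region.
I_D = k_n [V_ov · V_DS − ½ V_DS²] = 6.1 × [2.63 × 1.75 − 0.5 × 1.75²] = 18.7 mA.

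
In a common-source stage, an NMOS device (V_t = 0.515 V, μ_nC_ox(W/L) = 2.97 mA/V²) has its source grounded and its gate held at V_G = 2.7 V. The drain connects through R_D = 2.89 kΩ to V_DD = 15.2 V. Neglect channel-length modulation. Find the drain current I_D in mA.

I_D = 4.92 mA

V_GS = V_G = 2.7 V, so V_ov = 2.7 − 0.515 = 2.19 V.
Assume saturation: I_D = ½ k_n V_ov² = 0.5 × 2.97 × 2.19² = 7.09 mA, giving V_DS = V_DD − I_D R_D = 15.2 − 7.09 × 2.89 = -5.29 V.
But -5.29 V < V_ov = 2.19 V, so the device is actually in triode.
In triode I_D = k_n[V_ov V_DS − ½ V_DS²] and I_D = (V_DD − V_DS)/R_D. Equating: 4.29 V_DS² − 19.75 V_DS + 15.2 = 0, giving V_DS = 0.977 V (the root below V_ov).
I_D = (15.2 − 0.977) / 2.89 = 4.92 mA.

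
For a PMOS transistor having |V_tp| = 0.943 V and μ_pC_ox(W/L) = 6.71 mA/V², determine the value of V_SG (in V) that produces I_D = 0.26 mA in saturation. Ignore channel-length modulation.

In saturation I_D = ½ k_p (V_SG − |V_tp|)², so V_SG − |V_tp| = √(2 I_D / k_p) = √(2 × 0.26 / 6.71) = 0.278 V.
V_SG = 0.943 + 0.278 = 1.22 V.

V_SG = 1.22 V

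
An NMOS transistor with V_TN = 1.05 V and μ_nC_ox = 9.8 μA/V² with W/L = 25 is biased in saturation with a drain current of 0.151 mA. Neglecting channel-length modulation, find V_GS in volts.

V_GS = 2.16 V

k_n = μ_nC_ox · (W/L) = 0.245 mA/V².
In saturation I_D = ½ k_n (V_GS − V_TN)², so V_GS − V_TN = √(2 I_D / k_n) = √(2 × 0.151 / 0.245) = 1.11 V.
V_GS = 1.05 + 1.11 = 2.16 V.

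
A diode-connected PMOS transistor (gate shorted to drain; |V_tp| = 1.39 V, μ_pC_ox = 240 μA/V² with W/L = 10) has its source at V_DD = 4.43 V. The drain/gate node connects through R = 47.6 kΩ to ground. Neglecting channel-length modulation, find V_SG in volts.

With gate tied to drain, V_SG = V_SD ≥ V_SG − |V_tp|, so the device is in saturation.
k_p = μ_pC_ox · (W/L) = 2.4 mA/V².
KCL at the drain: ½ k_p (V_SG − |V_tp|)² = (V_DD − V_SG)/R.
Let x = V_SG − 1.39. Then 57.1 x² + x − 3.04 = 0, giving x = 0.222 V (positive root), so V_SG = 1.61 V.
I_D = (V_DD − V_SG)/R = (4.43 − 1.61) / 47.6 = 0.0592 mA.

V_SG = 1.61 V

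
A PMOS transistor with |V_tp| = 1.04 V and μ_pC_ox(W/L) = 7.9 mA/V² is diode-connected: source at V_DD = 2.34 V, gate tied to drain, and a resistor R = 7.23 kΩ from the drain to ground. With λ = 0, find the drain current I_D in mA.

With gate tied to drain, V_SG = V_SD ≥ V_SG − |V_tp|, so the device is in saturation.
KCL at the drain: ½ k_p (V_SG − |V_tp|)² = (V_DD − V_SG)/R.
Let x = V_SG − 1.04. Then 28.6 x² + x − 1.3 = 0, giving x = 0.197 V (positive root), so V_SG = 1.24 V.
I_D = (V_DD − V_SG)/R = (2.34 − 1.24) / 7.23 = 0.153 mA.

I_D = 0.153 mA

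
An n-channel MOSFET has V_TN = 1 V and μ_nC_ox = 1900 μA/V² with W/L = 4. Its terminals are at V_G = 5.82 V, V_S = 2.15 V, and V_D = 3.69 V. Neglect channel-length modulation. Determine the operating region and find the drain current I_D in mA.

Triode; I_D = 22.2 mA

V_GS = V_G − V_S = 5.82 − 2.15 = 3.67 V; V_DS = V_D − V_S = 3.69 − 2.15 = 1.54 V.
k_n = μ_nC_ox · (W/L) = 7.6 mA/V².
V_ov = V_GS − V_TN = 3.67 − 1 = 2.67 V.
Since V_DS = 1.54 V < V_ov = 2.67 V, the device is in the triode region.
I_D = k_n [V_ov · V_DS − ½ V_DS²] = 7.6 × [2.67 × 1.54 − 0.5 × 1.54²] = 22.2 mA.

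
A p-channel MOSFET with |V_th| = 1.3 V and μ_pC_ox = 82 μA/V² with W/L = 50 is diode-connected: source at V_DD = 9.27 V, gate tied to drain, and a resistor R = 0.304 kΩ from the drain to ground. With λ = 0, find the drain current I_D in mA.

With gate tied to drain, V_SG = V_SD ≥ V_SG − |V_th|, so the device is in saturation.
k_p = μ_pC_ox · (W/L) = 4.1 mA/V².
KCL at the drain: ½ k_p (V_SG − |V_th|)² = (V_DD − V_SG)/R.
Let x = V_SG − 1.3. Then 0.623 x² + x − 7.97 = 0, giving x = 2.86 V (positive root), so V_SG = 4.16 V.
I_D = (V_DD − V_SG)/R = (9.27 − 4.16) / 0.304 = 16.8 mA.

I_D = 16.8 mA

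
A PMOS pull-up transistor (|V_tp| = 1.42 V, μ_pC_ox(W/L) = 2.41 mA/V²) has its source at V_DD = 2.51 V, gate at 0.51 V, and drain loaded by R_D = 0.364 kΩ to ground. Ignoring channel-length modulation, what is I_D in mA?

V_SG = V_DD − V_G = 2.51 − 0.51 = 2 V, so V_ov = 2 − 1.42 = 0.58 V.
Assume saturation: I_D = ½ k_p V_ov² = 0.5 × 2.41 × 0.58² = 0.405 mA, giving V_SD = V_DD − I_D R_D = 2.51 − 0.405 × 0.364 = 2.36 V.
V_SD = 2.36 V ≥ V_ov = 0.58 V, confirming saturation.

I_D = 0.405 mA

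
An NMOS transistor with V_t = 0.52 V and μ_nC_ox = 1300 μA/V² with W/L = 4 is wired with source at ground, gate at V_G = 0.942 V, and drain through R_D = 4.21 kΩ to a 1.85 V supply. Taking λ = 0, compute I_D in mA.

V_GS = V_G = 0.942 V, so V_ov = 0.942 − 0.52 = 0.422 V.
k_n = μ_nC_ox · (W/L) = 5.2 mA/V².
Assume saturation: I_D = ½ k_n V_ov² = 0.5 × 5.2 × 0.422² = 0.463 mA, giving V_DS = V_DD − I_D R_D = 1.85 − 0.463 × 4.21 = -0.0993 V.
But -0.0993 V < V_ov = 0.422 V, so the device is actually in triode.
In triode I_D = k_n[V_ov V_DS − ½ V_DS²] and I_D = (V_DD − V_DS)/R_D. Equating: 10.9 V_DS² − 10.24 V_DS + 1.85 = 0, giving V_DS = 0.245 V (the root below V_ov).
I_D = (1.85 − 0.245) / 4.21 = 0.381 mA.

I_D = 0.381 mA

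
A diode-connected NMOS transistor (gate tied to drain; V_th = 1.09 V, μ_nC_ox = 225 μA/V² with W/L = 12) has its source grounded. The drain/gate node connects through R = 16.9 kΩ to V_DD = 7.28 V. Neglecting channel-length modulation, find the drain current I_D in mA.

I_D = 0.337 mA

With gate tied to drain, V_GS = V_DS ≥ V_GS − V_th, so the device is in saturation.
k_n = μ_nC_ox · (W/L) = 2.7 mA/V².
KCL at the drain: ½ k_n (V_GS − V_th)² = (V_DD − V_GS)/R.
Let x = V_GS − 1.09. Then 22.8 x² + x − 6.19 = 0, giving x = 0.499 V (positive root), so V_GS = 1.59 V.
I_D = (V_DD − V_GS)/R = (7.28 − 1.59) / 16.9 = 0.337 mA.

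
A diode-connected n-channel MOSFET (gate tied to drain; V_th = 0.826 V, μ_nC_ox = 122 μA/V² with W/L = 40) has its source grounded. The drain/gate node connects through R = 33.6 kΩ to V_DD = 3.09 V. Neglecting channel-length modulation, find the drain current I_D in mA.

With gate tied to drain, V_GS = V_DS ≥ V_GS − V_th, so the device is in saturation.
k_n = μ_nC_ox · (W/L) = 4.88 mA/V².
KCL at the drain: ½ k_n (V_GS − V_th)² = (V_DD − V_GS)/R.
Let x = V_GS − 0.826. Then 82 x² + x − 2.264 = 0, giving x = 0.16 V (positive root), so V_GS = 0.986 V.
I_D = (V_DD − V_GS)/R = (3.09 − 0.986) / 33.6 = 0.0626 mA.

I_D = 0.0626 mA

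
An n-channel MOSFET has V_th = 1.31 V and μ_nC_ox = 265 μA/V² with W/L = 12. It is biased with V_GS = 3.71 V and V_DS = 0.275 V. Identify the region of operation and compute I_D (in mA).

k_n = μ_nC_ox · (W/L) = 3.18 mA/V².
V_ov = V_GS − V_th = 3.71 − 1.31 = 2.4 V.
Since V_DS = 0.275 V < V_ov = 2.4 V, the device is in the triode region.
I_D = k_n [V_ov · V_DS − ½ V_DS²] = 3.18 × [2.4 × 0.275 − 0.5 × 0.275²] = 1.98 mA.

Triode; I_D = 1.98 mA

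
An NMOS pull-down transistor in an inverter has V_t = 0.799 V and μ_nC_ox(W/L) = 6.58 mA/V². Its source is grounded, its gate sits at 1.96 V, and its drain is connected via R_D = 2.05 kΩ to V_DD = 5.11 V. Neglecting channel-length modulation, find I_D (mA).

I_D = 2.32 mA

V_GS = V_G = 1.96 V, so V_ov = 1.96 − 0.799 = 1.16 V.
Assume saturation: I_D = ½ k_n V_ov² = 0.5 × 6.58 × 1.16² = 4.43 mA, giving V_DS = V_DD − I_D R_D = 5.11 − 4.43 × 2.05 = -3.98 V.
But -3.98 V < V_ov = 1.16 V, so the device is actually in triode.
In triode I_D = k_n[V_ov V_DS − ½ V_DS²] and I_D = (V_DD − V_DS)/R_D. Equating: 6.74 V_DS² − 16.66 V_DS + 5.11 = 0, giving V_DS = 0.359 V (the root below V_ov).
I_D = (5.11 − 0.359) / 2.05 = 2.32 mA.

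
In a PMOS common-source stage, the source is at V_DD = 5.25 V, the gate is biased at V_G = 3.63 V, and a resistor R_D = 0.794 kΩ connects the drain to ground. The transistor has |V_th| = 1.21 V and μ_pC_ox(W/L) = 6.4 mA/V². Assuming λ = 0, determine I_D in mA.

V_SG = V_DD − V_G = 5.25 − 3.63 = 1.62 V, so V_ov = 1.62 − 1.21 = 0.41 V.
Assume saturation: I_D = ½ k_p V_ov² = 0.5 × 6.4 × 0.41² = 0.538 mA, giving V_SD = V_DD − I_D R_D = 5.25 − 0.538 × 0.794 = 4.82 V.
V_SD = 4.82 V ≥ V_ov = 0.41 V, confirming saturation.

I_D = 0.538 mA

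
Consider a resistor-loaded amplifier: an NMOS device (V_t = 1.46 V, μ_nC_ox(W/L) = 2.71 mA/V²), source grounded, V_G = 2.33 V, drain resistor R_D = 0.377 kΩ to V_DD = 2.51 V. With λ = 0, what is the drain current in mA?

I_D = 1.03 mA

V_GS = V_G = 2.33 V, so V_ov = 2.33 − 1.46 = 0.87 V.
Assume saturation: I_D = ½ k_n V_ov² = 0.5 × 2.71 × 0.87² = 1.03 mA, giving V_DS = V_DD − I_D R_D = 2.51 − 1.03 × 0.377 = 2.12 V.
V_DS = 2.12 V ≥ V_ov = 0.87 V, confirming saturation.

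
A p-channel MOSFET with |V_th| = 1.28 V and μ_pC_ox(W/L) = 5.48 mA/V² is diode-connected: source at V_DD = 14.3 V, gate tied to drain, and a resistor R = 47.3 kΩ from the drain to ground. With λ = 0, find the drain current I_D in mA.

With gate tied to drain, V_SG = V_SD ≥ V_SG − |V_th|, so the device is in saturation.
KCL at the drain: ½ k_p (V_SG − |V_th|)² = (V_DD − V_SG)/R.
Let x = V_SG − 1.28. Then 130 x² + x − 13.02 = 0, giving x = 0.313 V (positive root), so V_SG = 1.59 V.
I_D = (V_DD − V_SG)/R = (14.3 − 1.59) / 47.3 = 0.269 mA.

I_D = 0.269 mA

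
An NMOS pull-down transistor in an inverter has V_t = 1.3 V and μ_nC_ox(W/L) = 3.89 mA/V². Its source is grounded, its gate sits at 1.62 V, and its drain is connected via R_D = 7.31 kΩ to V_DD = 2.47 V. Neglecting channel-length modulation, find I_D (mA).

V_GS = V_G = 1.62 V, so V_ov = 1.62 − 1.3 = 0.32 V.
Assume saturation: I_D = ½ k_n V_ov² = 0.5 × 3.89 × 0.32² = 0.199 mA, giving V_DS = V_DD − I_D R_D = 2.47 − 0.199 × 7.31 = 1.01 V.
V_DS = 1.01 V ≥ V_ov = 0.32 V, confirming saturation.

I_D = 0.199 mA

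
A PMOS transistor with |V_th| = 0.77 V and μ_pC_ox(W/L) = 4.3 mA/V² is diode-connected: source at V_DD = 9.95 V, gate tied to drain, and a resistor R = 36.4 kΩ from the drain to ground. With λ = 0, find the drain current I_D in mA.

With gate tied to drain, V_SG = V_SD ≥ V_SG − |V_th|, so the device is in saturation.
KCL at the drain: ½ k_p (V_SG − |V_th|)² = (V_DD − V_SG)/R.
Let x = V_SG − 0.77. Then 78.3 x² + x − 9.18 = 0, giving x = 0.336 V (positive root), so V_SG = 1.11 V.
I_D = (V_DD − V_SG)/R = (9.95 − 1.11) / 36.4 = 0.243 mA.

I_D = 0.243 mA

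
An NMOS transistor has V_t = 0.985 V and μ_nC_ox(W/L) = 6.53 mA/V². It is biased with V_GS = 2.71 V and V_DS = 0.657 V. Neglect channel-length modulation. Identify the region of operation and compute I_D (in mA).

V_ov = V_GS − V_t = 2.71 − 0.985 = 1.73 V.
Since V_DS = 0.657 V < V_ov = 1.73 V, the device is in the triode region.
I_D = k_n [V_ov · V_DS − ½ V_DS²] = 6.53 × [1.73 × 0.657 − 0.5 × 0.657²] = 5.99 mA.

Triode; I_D = 5.99 mA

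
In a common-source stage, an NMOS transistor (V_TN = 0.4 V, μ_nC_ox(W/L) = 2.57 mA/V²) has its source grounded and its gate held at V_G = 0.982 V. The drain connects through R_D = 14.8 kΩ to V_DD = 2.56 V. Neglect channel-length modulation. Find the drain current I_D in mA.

I_D = 0.165 mA

V_GS = V_G = 0.982 V, so V_ov = 0.982 − 0.4 = 0.582 V.
Assume saturation: I_D = ½ k_n V_ov² = 0.5 × 2.57 × 0.582² = 0.435 mA, giving V_DS = V_DD − I_D R_D = 2.56 − 0.435 × 14.8 = -3.88 V.
But -3.88 V < V_ov = 0.582 V, so the device is actually in triode.
In triode I_D = k_n[V_ov V_DS − ½ V_DS²] and I_D = (V_DD − V_DS)/R_D. Equating: 19 V_DS² − 23.14 V_DS + 2.56 = 0, giving V_DS = 0.123 V (the root below V_ov).
I_D = (2.56 − 0.123) / 14.8 = 0.165 mA.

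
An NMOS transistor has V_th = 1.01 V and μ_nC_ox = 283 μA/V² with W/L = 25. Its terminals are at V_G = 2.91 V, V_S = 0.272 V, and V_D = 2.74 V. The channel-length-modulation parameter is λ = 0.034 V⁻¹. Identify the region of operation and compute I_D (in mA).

Saturation; I_D = 10.2 mA

V_GS = V_G − V_S = 2.91 − 0.272 = 2.64 V; V_DS = V_D − V_S = 2.74 − 0.272 = 2.47 V.
k_n = μ_nC_ox · (W/L) = 7.075 mA/V².
V_ov = V_GS − V_th = 2.64 − 1.01 = 1.63 V.
Since V_DS = 2.47 V ≥ V_ov = 1.63 V, the device is in saturation.
I_D = ½ k_n V_ov² (1 + λ V_DS) = 0.5 × 7.075 × 1.63² × (1 + 0.034 × 2.47) = 10.2 mA.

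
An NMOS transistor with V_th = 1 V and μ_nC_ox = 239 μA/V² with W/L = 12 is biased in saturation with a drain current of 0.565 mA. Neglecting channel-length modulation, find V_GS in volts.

k_n = μ_nC_ox · (W/L) = 2.868 mA/V².
In saturation I_D = ½ k_n (V_GS − V_th)², so V_GS − V_th = √(2 I_D / k_n) = √(2 × 0.565 / 2.868) = 0.628 V.
V_GS = 1 + 0.628 = 1.63 V.

V_GS = 1.63 V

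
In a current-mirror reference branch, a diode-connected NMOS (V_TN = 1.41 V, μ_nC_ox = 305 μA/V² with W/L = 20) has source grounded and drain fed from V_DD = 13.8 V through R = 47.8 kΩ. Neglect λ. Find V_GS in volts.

V_GS = 1.70 V

With gate tied to drain, V_GS = V_DS ≥ V_GS − V_TN, so the device is in saturation.
k_n = μ_nC_ox · (W/L) = 6.1 mA/V².
KCL at the drain: ½ k_n (V_GS − V_TN)² = (V_DD − V_GS)/R.
Let x = V_GS − 1.41. Then 146 x² + x − 12.39 = 0, giving x = 0.288 V (positive root), so V_GS = 1.7 V.
I_D = (V_DD − V_GS)/R = (13.8 − 1.7) / 47.8 = 0.253 mA.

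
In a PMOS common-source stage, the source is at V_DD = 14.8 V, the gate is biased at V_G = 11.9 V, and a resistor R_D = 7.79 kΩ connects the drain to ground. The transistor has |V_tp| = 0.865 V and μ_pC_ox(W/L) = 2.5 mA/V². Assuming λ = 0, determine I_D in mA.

V_SG = V_DD − V_G = 14.8 − 11.9 = 2.9 V, so V_ov = 2.9 − 0.865 = 2.04 V.
Assume saturation: I_D = ½ k_p V_ov² = 0.5 × 2.5 × 2.04² = 5.18 mA, giving V_SD = V_DD − I_D R_D = 14.8 − 5.18 × 7.79 = -25.5 V.
But -25.5 V < V_ov = 2.04 V, so the device is actually in triode.
In triode I_D = k_p[V_ov V_SD − ½ V_SD²] and I_D = (V_DD − V_SD)/R_D. Equating: 9.74 V_SD² − 40.63 V_SD + 14.8 = 0, giving V_SD = 0.403 V (the root below V_ov).
I_D = (14.8 − 0.403) / 7.79 = 1.85 mA.

I_D = 1.85 mA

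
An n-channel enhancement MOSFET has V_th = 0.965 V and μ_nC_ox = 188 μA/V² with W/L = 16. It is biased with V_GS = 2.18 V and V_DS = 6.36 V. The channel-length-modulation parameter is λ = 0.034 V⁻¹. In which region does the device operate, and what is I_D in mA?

Saturation; I_D = 2.70 mA

k_n = μ_nC_ox · (W/L) = 3.008 mA/V².
V_ov = V_GS − V_th = 2.18 − 0.965 = 1.22 V.
Since V_DS = 6.36 V ≥ V_ov = 1.22 V, the device is in saturation.
I_D = ½ k_n V_ov² (1 + λ V_DS) = 0.5 × 3.008 × 1.22² × (1 + 0.034 × 6.36) = 2.7 mA.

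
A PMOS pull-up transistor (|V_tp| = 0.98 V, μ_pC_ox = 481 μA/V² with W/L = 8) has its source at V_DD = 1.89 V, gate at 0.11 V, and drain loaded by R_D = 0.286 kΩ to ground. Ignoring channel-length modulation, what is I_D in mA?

I_D = 1.23 mA

V_SG = V_DD − V_G = 1.89 − 0.11 = 1.78 V, so V_ov = 1.78 − 0.98 = 0.8 V.
k_p = μ_pC_ox · (W/L) = 3.848 mA/V².
Assume saturation: I_D = ½ k_p V_ov² = 0.5 × 3.848 × 0.8² = 1.23 mA, giving V_SD = V_DD − I_D R_D = 1.89 − 1.23 × 0.286 = 1.54 V.
V_SD = 1.54 V ≥ V_ov = 0.8 V, confirming saturation.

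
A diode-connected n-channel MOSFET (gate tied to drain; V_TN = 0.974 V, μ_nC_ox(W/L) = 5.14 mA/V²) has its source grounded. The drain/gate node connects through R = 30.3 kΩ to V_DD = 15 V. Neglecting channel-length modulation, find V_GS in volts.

With gate tied to drain, V_GS = V_DS ≥ V_GS − V_TN, so the device is in saturation.
KCL at the drain: ½ k_n (V_GS − V_TN)² = (V_DD − V_GS)/R.
Let x = V_GS − 0.974. Then 77.9 x² + x − 14.03 = 0, giving x = 0.418 V (positive root), so V_GS = 1.39 V.
I_D = (V_DD − V_GS)/R = (15 − 1.39) / 30.3 = 0.449 mA.

V_GS = 1.39 V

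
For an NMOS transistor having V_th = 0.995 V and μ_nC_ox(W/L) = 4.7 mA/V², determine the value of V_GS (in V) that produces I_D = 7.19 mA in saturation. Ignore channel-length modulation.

In saturation I_D = ½ k_n (V_GS − V_th)², so V_GS − V_th = √(2 I_D / k_n) = √(2 × 7.19 / 4.7) = 1.75 V.
V_GS = 0.995 + 1.75 = 2.74 V.

V_GS = 2.74 V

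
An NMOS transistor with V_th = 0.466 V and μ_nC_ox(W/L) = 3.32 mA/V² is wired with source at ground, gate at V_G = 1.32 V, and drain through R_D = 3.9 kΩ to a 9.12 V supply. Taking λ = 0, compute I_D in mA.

V_GS = V_G = 1.32 V, so V_ov = 1.32 − 0.466 = 0.854 V.
Assume saturation: I_D = ½ k_n V_ov² = 0.5 × 3.32 × 0.854² = 1.21 mA, giving V_DS = V_DD − I_D R_D = 9.12 − 1.21 × 3.9 = 4.4 V.
V_DS = 4.4 V ≥ V_ov = 0.854 V, confirming saturation.

I_D = 1.21 mA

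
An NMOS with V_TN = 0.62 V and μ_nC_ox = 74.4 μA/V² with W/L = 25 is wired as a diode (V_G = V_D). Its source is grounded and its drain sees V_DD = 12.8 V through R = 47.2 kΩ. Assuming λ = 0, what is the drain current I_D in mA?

With gate tied to drain, V_GS = V_DS ≥ V_GS − V_TN, so the device is in saturation.
k_n = μ_nC_ox · (W/L) = 1.86 mA/V².
KCL at the drain: ½ k_n (V_GS − V_TN)² = (V_DD − V_GS)/R.
Let x = V_GS − 0.62. Then 43.9 x² + x − 12.18 = 0, giving x = 0.515 V (positive root), so V_GS = 1.14 V.
I_D = (V_DD − V_GS)/R = (12.8 − 1.14) / 47.2 = 0.247 mA.

I_D = 0.247 mA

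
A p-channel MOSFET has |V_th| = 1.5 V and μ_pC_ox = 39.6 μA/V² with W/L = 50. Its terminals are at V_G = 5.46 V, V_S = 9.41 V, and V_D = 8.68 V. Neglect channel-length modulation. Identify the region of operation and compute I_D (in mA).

V_SG = V_S − V_G = 9.41 − 5.46 = 3.95 V; V_SD = V_S − V_D = 9.41 − 8.68 = 0.73 V.
k_p = μ_pC_ox · (W/L) = 1.98 mA/V².
V_ov = V_SG − |V_th| = 3.95 − 1.5 = 2.45 V.
Since V_SD = 0.73 V < V_ov = 2.45 V, the device is in the triode region.
I_D = k_p [V_ov · V_SD − ½ V_SD²] = 1.98 × [2.45 × 0.73 − 0.5 × 0.73²] = 3.01 mA.

Triode; I_D = 3.01 mA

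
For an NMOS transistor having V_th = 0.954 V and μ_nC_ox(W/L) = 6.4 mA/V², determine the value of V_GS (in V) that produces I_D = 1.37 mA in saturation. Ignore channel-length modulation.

In saturation I_D = ½ k_n (V_GS − V_th)², so V_GS − V_th = √(2 I_D / k_n) = √(2 × 1.37 / 6.4) = 0.654 V.
V_GS = 0.954 + 0.654 = 1.61 V.

V_GS = 1.61 V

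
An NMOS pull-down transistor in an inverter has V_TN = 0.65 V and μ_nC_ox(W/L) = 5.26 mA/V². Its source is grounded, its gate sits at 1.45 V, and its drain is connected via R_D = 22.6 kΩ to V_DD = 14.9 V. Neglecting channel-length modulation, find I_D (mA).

I_D = 0.652 mA

V_GS = V_G = 1.45 V, so V_ov = 1.45 − 0.65 = 0.8 V.
Assume saturation: I_D = ½ k_n V_ov² = 0.5 × 5.26 × 0.8² = 1.68 mA, giving V_DS = V_DD − I_D R_D = 14.9 − 1.68 × 22.6 = -23.1 V.
But -23.1 V < V_ov = 0.8 V, so the device is actually in triode.
In triode I_D = k_n[V_ov V_DS − ½ V_DS²] and I_D = (V_DD − V_DS)/R_D. Equating: 59.4 V_DS² − 96.1 V_DS + 14.9 = 0, giving V_DS = 0.174 V (the root below V_ov).
I_D = (14.9 − 0.174) / 22.6 = 0.652 mA.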